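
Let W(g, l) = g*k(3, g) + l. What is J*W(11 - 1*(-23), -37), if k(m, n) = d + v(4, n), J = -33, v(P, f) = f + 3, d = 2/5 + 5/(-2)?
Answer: -189684/5 ≈ -37937.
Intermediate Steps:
d = -21/10 (d = 2*(⅕) + 5*(-½) = ⅖ - 5/2 = -21/10 ≈ -2.1000)
v(P, f) = 3 + f
k(m, n) = 9/10 + n (k(m, n) = -21/10 + (3 + n) = 9/10 + n)
W(g, l) = l + g*(9/10 + g) (W(g, l) = g*(9/10 + g) + l = l + g*(9/10 + g))
J*W(11 - 1*(-23), -37) = -33*(-37 + (11 - 1*(-23))² + 9*(11 - 1*(-23))/10) = -33*(-37 + (11 + 23)² + 9*(11 + 23)/10) = -33*(-37 + 34² + (9/10)*34) = -33*(-37 + 1156 + 153/5) = -33*5748/5 = -189684/5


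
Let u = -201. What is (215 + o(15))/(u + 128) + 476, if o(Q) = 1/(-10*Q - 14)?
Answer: 77581/164 ≈ 473.05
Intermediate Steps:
o(Q) = 1/(-14 - 10*Q)
(215 + o(15))/(u + 128) + 476 = (215 - 1/(14 + 10*15))/(-201 + 128) + 476 = (215 - 1/(14 + 150))/(-73) + 476 = (215 - 1/164)*(-1/73) + 476 = (35259/164)*(-1/73) + 476 = -483/164 + 476 = 77581/164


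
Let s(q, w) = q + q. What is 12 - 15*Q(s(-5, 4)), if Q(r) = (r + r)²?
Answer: -5988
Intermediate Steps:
s(q, w) = 2*q
Q(r) = 4*r² (Q(r) = (2*r)² = 4*r²)
12 - 15*Q(s(-5, 4)) = 12 - 60*(2*(-5))² = 12 - 60*(-10)² = 12 - 60*100 = 12 - 15*400 = 12 - 6000 = -5988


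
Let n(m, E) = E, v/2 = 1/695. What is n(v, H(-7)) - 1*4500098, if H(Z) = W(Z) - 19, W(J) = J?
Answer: -4500124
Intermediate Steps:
v = 2/695 ≈ 0.0028777
H(Z) = -19 + Z (H(Z) = Z - 19 = -19 + Z)
n(v, H(-7)) - 1*4500098 = (-19 - 7) - 1*4500098 = -26 - 4500098 = -4500124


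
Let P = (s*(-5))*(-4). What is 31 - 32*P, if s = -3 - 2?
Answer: 3231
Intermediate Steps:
s = -5
P = -100 (P = -5*(-5)*(-4) = 25*(-4) = -100)
31 - 32*P = 31 - 32*(-100) = 31 + 3200 = 3231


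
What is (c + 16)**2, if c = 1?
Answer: 289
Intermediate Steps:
(c + 16)**2 = (1 + 16)**2 = 17**2 = 289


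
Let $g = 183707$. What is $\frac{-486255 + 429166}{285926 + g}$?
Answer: $- \frac{57089}{469633} \approx -0.12156$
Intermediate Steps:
$\frac{-486255 + 429166}{285926 + g} = \frac{-486255 + 429166}{285926 + 183707} = - \frac{57089}{469633}$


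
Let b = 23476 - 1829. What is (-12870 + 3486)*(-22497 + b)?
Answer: 7976400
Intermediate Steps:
b = 21647
(-12870 + 3486)*(-22497 + b) = (-12870 + 3486)*(-22497 + 21647) = -9384*(-850) = 7976400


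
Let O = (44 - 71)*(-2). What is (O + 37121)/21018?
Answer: 37175/21018 ≈ 1.7687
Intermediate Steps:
O = 54 (O = -27*(-2) = 54)
(O + 37121)/21018 = (54 + 37121)/21018 = 37175*(1/21018) = 37175/21018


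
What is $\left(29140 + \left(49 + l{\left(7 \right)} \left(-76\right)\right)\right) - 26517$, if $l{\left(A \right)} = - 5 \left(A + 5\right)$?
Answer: $7232$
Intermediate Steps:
$l{\left(A \right)} = -25 - 5 A$ ($l{\left(A \right)} = - 5 \left(5 + A\right) = -25 - 5 A$)
$\left(29140 + \left(49 + l{\left(7 \right)} \left(-76\right)\right)\right) - 26517 = \left(29140 + \left(49 + \left(-25 - 35\right) \left(-76\right)\right)\right) - 26517 = \left(29140 + \left(49 - -4560\right)\right) - 26517 = \left(29140 + \left(49 + 4560\right)\right) - 26517 = \left(29140 + 4609\right) - 26517 = 33749 - 26517 = 7232$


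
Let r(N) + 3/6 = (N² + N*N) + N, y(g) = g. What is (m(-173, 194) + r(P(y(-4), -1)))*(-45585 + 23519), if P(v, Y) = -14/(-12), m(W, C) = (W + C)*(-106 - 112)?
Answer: 908490319/9 ≈ 1.0094e+8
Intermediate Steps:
m(W, C) = -218*C - 218*W (m(W, C) = (C + W)*(-218) = -218*C - 218*W)
P(v, Y) = 7/6 (P(v, Y) = -14*(-1/12) = 7/6)
r(N) = -½ + N + 2*N² (r(N) = -½ + ((N² + N*N) + N) = -½ + ((N² + N²) + N) = -½ + (2*N² + N) = -½ + (N + 2*N²) = -½ + N + 2*N²)
(m(-173, 194) + r(P(y(-4), -1)))*(-45585 + 23519) = ((-218*194 - 218*(-173)) + (-½ + 7/6 + 2*(7/6)²))*(-45585 + 23519) = ((-42292 + 37714) + (-½ + 7/6 + 2*(49/36)))*(-22066) = (-4578 + (-½ + 7/6 + 49/18))*(-22066) = (-4578 + 61/18)*(-22066) = -82343/18*(-22066) = 908490319/9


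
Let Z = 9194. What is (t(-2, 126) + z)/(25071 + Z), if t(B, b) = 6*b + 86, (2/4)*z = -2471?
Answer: -820/6853 ≈ -0.11966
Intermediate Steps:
z = -4942 (z = 2*(-2471) = -4942)
t(B, b) = 86 + 6*b
(t(-2, 126) + z)/(25071 + Z) = ((86 + 6*126) - 4942)/(25071 + 9194) = ((86 + 756) - 4942)/34265 = (842 - 4942)*(1/34265) = -4100*1/34265 = -820/6853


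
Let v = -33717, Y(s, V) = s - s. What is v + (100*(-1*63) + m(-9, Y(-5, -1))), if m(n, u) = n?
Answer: -40026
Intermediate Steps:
Y(s, V) = 0
v + (100*(-1*63) + m(-9, Y(-5, -1))) = -33717 + (100*(-1*63) - 9) = -33717 + (100*(-63) - 9) = -33717 + (-6300 - 9) = -33717 - 6309 = -40026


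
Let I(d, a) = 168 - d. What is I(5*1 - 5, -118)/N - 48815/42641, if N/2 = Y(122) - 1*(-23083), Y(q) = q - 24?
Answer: -375999557/329487007 ≈ -1.1412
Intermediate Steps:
Y(q) = -24 + q
N = 46362 (N = 2*((-24 + 122) - 1*(-23083)) = 2*(98 + 23083) = 2*23181 = 46362)
I(5*1 - 5, -118)/N - 48815/42641 = (168 - (5*1 - 5))/46362 - 48815/42641 = (168 - (5 - 5))*(1/46362) - 48815*1/42641 = (168 - 1*0)*(1/46362) - 48815/42641 = (168 + 0)*(1/46362) - 48815/42641 = 168*(1/46362) - 48815/42641 = 28/7727 - 48815/42641 = -375999557/329487007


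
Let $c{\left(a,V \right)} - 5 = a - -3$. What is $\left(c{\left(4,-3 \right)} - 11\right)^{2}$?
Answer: $1$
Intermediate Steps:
$c{\left(a,V \right)} = 8 + a$ ($c{\left(a,V \right)} = 5 + \left(a - -3\right) = 5 + \left(a + 3\right) = 5 + \left(3 + a\right) = 8 + a$)
$\left(c{\left(4,-3 \right)} - 11\right)^{2} = \left(\left(8 + 4\right) - 11\right)^{2} = \left(12 - 11\right)^{2} = 1^{2} = 1$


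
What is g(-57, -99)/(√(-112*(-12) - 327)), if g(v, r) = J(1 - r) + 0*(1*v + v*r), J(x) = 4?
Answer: 4*√113/339 ≈ 0.12543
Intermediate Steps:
g(v, r) = 4 (g(v, r) = 4 + 0*(1*v + v*r) = 4 + 0*(v + r*v) = 4 + 0 = 4)
g(-57, -99)/(√(-112*(-12) - 327)) = 4/(√(-112*(-12) - 327)) = 4/(√(1344 - 327)) = 4/(√1017) = 4/((3*√113)) = 4*(√113/339) = 4*√113/339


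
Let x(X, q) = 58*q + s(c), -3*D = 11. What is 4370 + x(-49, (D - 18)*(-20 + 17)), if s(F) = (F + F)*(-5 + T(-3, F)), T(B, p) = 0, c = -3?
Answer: 8170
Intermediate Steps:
D = -11/3 (D = -1/3*11 = -11/3 ≈ -3.6667)
s(F) = -10*F (s(F) = (F + F)*(-5 + 0) = (2*F)*(-5) = -10*F)
x(X, q) = 30 + 58*q (x(X, q) = 58*q - 10*(-3) = 58*q + 30 = 30 + 58*q)
4370 + x(-49, (D - 18)*(-20 + 17)) = 4370 + (30 + 58*((-11/3 - 18)*(-20 + 17))) = 4370 + (30 + 58*(-65/3*(-3))) = 4370 + (30 + 58*65) = 4370 + (30 + 3770) = 4370 + 3800 = 8170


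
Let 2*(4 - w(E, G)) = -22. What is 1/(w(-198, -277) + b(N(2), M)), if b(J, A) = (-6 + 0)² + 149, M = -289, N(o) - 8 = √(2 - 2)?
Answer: 1/200 ≈ 0.0050000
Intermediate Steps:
w(E, G) = 15 (w(E, G) = 4 - ½*(-22) = 4 + 11 = 15)
N(o) = 8 (N(o) = 8 + √(2 - 2) = 8 + √0 = 8 + 0 = 8)
b(J, A) = 185 (b(J, A) = (-6)² + 149 = 36 + 149 = 185)
1/(w(-198, -277) + b(N(2), M)) = 1/(15 + 185) = 1/200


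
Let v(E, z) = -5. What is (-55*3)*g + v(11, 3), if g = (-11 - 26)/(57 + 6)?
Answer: 1930/21 ≈ 91.905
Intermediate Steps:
g = -37/63 ≈ -0.58730
(-55*3)*g + v(11, 3) = -55*3*(-37/63) - 5 = -165*(-37/63) - 5 = 2035/21 - 5 = 1930/21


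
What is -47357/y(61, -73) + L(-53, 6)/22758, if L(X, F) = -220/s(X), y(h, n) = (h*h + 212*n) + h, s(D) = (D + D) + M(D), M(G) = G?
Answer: 28560819839/7052499378 ≈ 4.0497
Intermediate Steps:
s(D) = 3*D (s(D) = (D + D) + D = 2*D + D = 3*D)
y(h, n) = h + h² + 212*n (y(h, n) = (h² + 212*n) + h = h + h² + 212*n)
L(X, F) = -220/(3*X) (L(X, F) = -220*1/(3*X) = -220/(3*X))
-47357/y(61, -73) + L(-53, 6)/22758 = -47357/(61 + 61² + 212*(-73)) - 220/3/(-53)/22758 = -47357/(61 + 3721 - 15476) - 220/3*(-1/53)*(1/22758) = -47357/(-11694) + (220/159)*(1/22758) = -47357*(-1/11694) + 110/1809261 = 47357/11694 + 110/1809261 = 28560819839/7052499378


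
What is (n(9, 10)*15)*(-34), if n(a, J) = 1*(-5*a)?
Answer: 22950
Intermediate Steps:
n(a, J) = -5*a
(n(9, 10)*15)*(-34) = (-5*9*15)*(-34) = -45*15*(-34) = -675*(-34) = 22950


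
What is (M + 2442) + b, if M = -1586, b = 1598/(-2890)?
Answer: 72713/85 ≈ 855.45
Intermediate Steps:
b = -47/85 (b = 1598*(-1/2890) = -47/85 ≈ -0.55294)
(M + 2442) + b = (-1586 + 2442) - 47/85 = 856 - 47/85 = 72713/85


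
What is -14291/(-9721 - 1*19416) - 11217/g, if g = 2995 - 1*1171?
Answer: -100254315/17715296 ≈ -5.6592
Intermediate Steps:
g = 1824 (g = 2995 - 1171 = 1824)
-14291/(-9721 - 1*19416) - 11217/g = -14291/(-9721 - 1*19416) - 11217/1824 = -14291/(-9721 - 19416) - 11217*1/1824 = -14291/(-29137) - 3739/608 = -14291*(-1/29137) - 3739/608 = 14291/29137 - 3739/608 = -100254315/17715296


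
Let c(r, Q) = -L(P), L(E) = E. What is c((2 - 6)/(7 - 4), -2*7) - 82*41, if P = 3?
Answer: -3365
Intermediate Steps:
c(r, Q) = -3 (c(r, Q) = -1*3 = -3)
c((2 - 6)/(7 - 4), -2*7) - 82*41 = -3 - 82*41 = -3 - 3362 = -3365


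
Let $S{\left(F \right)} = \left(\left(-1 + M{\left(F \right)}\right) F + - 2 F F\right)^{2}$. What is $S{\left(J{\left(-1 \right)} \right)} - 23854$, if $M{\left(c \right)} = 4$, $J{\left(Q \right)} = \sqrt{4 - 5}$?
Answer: $-23859 + 12 i \approx -23859.0 + 12.0 i$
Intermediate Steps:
$J{\left(Q \right)} = i$ ($J{\left(Q \right)} = \sqrt{-1} = i$)
$S{\left(F \right)} = \left(- 2 F^{2} + 3 F\right)^{2}$ ($S{\left(F \right)} = \left(\left(-1 + 4\right) F + - 2 F F\right)^{2} = \left(3 F - 2 F^{2}\right)^{2} = \left(- 2 F^{2} + 3 F\right)^{2}$)
$S{\left(J{\left(-1 \right)} \right)} - 23854 = i^{2} \left(-3 + 2 i\right)^{2} - 23854 = - \left(-3 + 2 i\right)^{2} - 23854 = -23854 - \left(-3 + 2 i\right)^{2}$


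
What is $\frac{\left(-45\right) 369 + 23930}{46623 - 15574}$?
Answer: $\frac{7325}{31049} \approx 0.23592$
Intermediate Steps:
$\frac{\left(-45\right) 369 + 23930}{46623 - 15574} = \frac{-16605 + 23930}{31049} = 7325 \cdot \frac{1}{31049} = \frac{7325}{31049}$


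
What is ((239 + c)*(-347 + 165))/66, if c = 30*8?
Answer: -43589/33 ≈ -1320.9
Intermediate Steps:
c = 240
((239 + c)*(-347 + 165))/66 = ((239 + 240)*(-347 + 165))/66 = (479*(-182))*(1/66) = -87178*1/66 = -43589/33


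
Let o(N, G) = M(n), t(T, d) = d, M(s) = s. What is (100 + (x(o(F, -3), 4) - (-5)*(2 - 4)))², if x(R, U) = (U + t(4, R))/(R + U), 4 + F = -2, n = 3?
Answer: 8281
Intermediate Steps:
F = -6 (F = -4 - 2 = -6)
o(N, G) = 3
x(R, U) = 1 (x(R, U) = (U + R)/(R + U) = (R + U)/(R + U) = 1)
(100 + (x(o(F, -3), 4) - (-5)*(2 - 4)))² = (100 + (1 - (-5)*(2 - 4)))² = (100 + (1 - (-5)*(-2)))² = (100 + (1 - 1*10))² = (100 + (1 - 10))² = (100 - 9)² = 91² = 8281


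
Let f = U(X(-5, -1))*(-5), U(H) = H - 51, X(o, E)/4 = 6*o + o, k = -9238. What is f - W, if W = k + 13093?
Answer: -2900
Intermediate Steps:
W = 3855 (W = -9238 + 13093 = 3855)
X(o, E) = 28*o (X(o, E) = 4*(6*o + o) = 4*(7*o) = 28*o)
U(H) = -51 + H
f = 955 (f = (-51 + 28*(-5))*(-5) = (-51 - 140)*(-5) = -191*(-5) = 955)
f - W = 955 - 1*3855 = 955 - 3855 = -2900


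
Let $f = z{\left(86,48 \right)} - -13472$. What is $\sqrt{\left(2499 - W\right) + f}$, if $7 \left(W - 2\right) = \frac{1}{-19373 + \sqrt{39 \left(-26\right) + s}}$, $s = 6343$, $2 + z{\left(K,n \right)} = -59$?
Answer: $\frac{\sqrt{2903529752151}}{13510} \approx 126.13$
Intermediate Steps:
$z{\left(K,n \right)} = -61$ ($z{\left(K,n \right)} = -2 - 59 = -61$)
$W = \frac{270199}{135100}$ ($W = 2 + \frac{1}{7 \left(-19373 + \sqrt{39 \left(-26\right) + 6343}\right)} = 2 + \frac{1}{7 \left(-19373 + \sqrt{-1014 + 6343}\right)} = 2 + \frac{1}{7 \left(-19373 + \sqrt{5329}\right)} = 2 + \frac{1}{7 \left(-19373 + 73\right)} = 2 + \frac{1}{7 \left(-19300\right)} = 2 + \frac{1}{7} \left(- \frac{1}{19300}\right) = 2 - \frac{1}{135100} = \frac{270199}{135100} \approx 2.0$)
$f = 13411$ ($f = -61 - -13472 = -61 + 13472 = 13411$)
$\sqrt{\left(2499 - W\right) + f} = \sqrt{\left(2499 - \frac{270199}{135100}\right) + 13411} = \sqrt{\frac{337344701}{135100} + 13411} = \sqrt{\frac{2149170801}{135100}} = \frac{\sqrt{2903529752151}}{13510}$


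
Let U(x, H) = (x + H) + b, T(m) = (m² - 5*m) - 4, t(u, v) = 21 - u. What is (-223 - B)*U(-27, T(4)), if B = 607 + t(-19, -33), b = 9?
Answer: 22620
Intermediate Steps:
T(m) = -4 + m² - 5*m
U(x, H) = 9 + H + x (U(x, H) = (x + H) + 9 = (H + x) + 9 = 9 + H + x)
B = 647 (B = 607 + (21 - 1*(-19)) = 607 + (21 + 19) = 607 + 40 = 647)
(-223 - B)*U(-27, T(4)) = (-223 - 1*647)*(9 + (-4 + 4² - 5*4) - 27) = (-223 - 647)*(9 + (-4 + 16 - 20) - 27) = -870*(9 - 8 - 27) = -870*(-26) = 22620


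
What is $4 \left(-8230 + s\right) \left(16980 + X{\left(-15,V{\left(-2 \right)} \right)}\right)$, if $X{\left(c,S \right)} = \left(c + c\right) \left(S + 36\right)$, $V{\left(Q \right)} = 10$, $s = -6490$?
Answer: $-918528000$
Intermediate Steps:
$X{\left(c,S \right)} = 2 c \left(36 + S\right)$
$4 \left(-8230 + s\right) \left(16980 + X{\left(-15,V{\left(-2 \right)} \right)}\right) = 4 \left(-8230 - 6490\right) \left(16980 + 2 \left(-15\right) \left(36 + 10\right)\right) = 4 \left(- 14720 \left(16980 + 2 \left(-15\right) 46\right)\right) = 4 \left(- 14720 \left(16980 - 1380\right)\right) = 4 \left(\left(-14720\right) 15600\right) = 4 \left(-229632000\right) = -918528000$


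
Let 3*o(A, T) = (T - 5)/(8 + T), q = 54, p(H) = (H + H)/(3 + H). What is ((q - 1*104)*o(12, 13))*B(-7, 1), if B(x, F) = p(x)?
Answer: -200/9 ≈ -22.222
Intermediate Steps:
p(H) = 2*H/(3 + H) (p(H) = (2*H)/(3 + H) = 2*H/(3 + H))
B(x, F) = 2*x/(3 + x)
o(A, T) = (-5 + T)/(3*(8 + T)) (o(A, T) = ((T - 5)/(8 + T))/3 = ((-5 + T)/(8 + T))/3 = (-5 + T)/(3*(8 + T)))
((q - 1*104)*o(12, 13))*B(-7, 1) = ((54 - 1*104)*((-5 + 13)/(3*(8 + 13))))*(2*(-7)/(3 - 7)) = ((54 - 104)*((⅓)*8/21))*(2*(-7)/(-4)) = (-50*8/(3*21))*(2*(-7)*(-¼)) = -50*8/63*(7/2) = -400/63*7/2 = -200/9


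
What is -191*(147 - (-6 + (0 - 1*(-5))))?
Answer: -28268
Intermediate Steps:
-191*(147 - (-6 + (0 - 1*(-5)))) = -191*(147 - (-6 + (0 + 5))) = -191*(147 - (-6 + 5)) = -191*(147 - 1*(-1)) = -191*(147 + 1) = -191*148 = -28268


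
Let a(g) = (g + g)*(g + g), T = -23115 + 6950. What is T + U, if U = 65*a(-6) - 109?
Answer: -6914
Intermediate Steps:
T = -16165
a(g) = 4*g**2 (a(g) = (2*g)*(2*g) = 4*g**2)
U = 9251 (U = 65*(4*(-6)**2) - 109 = 65*(4*36) - 109 = 65*144 - 109 = 9360 - 109 = 9251)
T + U = -16165 + 9251 = -6914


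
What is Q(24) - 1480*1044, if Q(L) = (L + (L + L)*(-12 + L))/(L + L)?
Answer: -3090215/2 ≈ -1.5451e+6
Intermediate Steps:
Q(L) = (L + 2*L*(-12 + L))/(2*L) (Q(L) = (L + (2*L)*(-12 + L))/((2*L)) = (L + 2*L*(-12 + L))*(1/(2*L)) = (L + 2*L*(-12 + L))/(2*L))
Q(24) - 1480*1044 = (-23/2 + 24) - 1480*1044 = 25/2 - 1545120 = -3090215/2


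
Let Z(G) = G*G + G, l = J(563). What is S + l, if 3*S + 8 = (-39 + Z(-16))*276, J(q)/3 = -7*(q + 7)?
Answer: 19558/3 ≈ 6519.3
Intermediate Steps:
J(q) = -147 - 21*q (J(q) = 3*(-7*(q + 7)) = 3*(-7*(7 + q)) = 3*(-49 - 7*q) = -147 - 21*q)
l = -11970 (l = -147 - 21*563 = -147 - 11823 = -11970)
Z(G) = G + G**2 (Z(G) = G**2 + G = G + G**2)
S = 55468/3 (S = -8/3 + ((-39 - 16*(1 - 16))*276)/3 = -8/3 + ((-39 - 16*(-15))*276)/3 = -8/3 + ((-39 + 240)*276)/3 = -8/3 + (201*276)/3 = -8/3 + (1/3)*55476 = -8/3 + 18492 = 55468/3 ≈ 18489.)
S + l = 55468/3 - 11970 = 19558/3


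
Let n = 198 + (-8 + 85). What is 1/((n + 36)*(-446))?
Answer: -1/138706 ≈ -7.2095e-6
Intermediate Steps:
n = 275 (n = 198 + 77 = 275)
1/((n + 36)*(-446)) = 1/((275 + 36)*(-446)) = 1/(311*(-446)) = 1/(-138706) = -1/138706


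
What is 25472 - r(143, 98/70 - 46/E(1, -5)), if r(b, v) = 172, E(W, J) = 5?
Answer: 25300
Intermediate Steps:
25472 - r(143, 98/70 - 46/E(1, -5)) = 25472 - 1*172 = 25472 - 172 = 25300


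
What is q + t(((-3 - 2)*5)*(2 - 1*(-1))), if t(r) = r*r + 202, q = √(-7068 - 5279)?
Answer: 5827 + I*√12347 ≈ 5827.0 + 111.12*I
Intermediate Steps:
q = I*√12347 (q = √(-12347) = I*√12347 ≈ 111.12*I)
t(r) = 202 + r² (t(r) = r² + 202 = 202 + r²)
q + t(((-3 - 2)*5)*(2 - 1*(-1))) = I*√12347 + (202 + (((-3 - 2)*5)*(2 - 1*(-1)))²) = I*√12347 + (202 + ((-5*5)*(2 + 1))²) = I*√12347 + (202 + (-25*3)²) = I*√12347 + (202 + (-75)²) = I*√12347 + (202 + 5625) = I*√12347 + 5827 = 5827 + I*√12347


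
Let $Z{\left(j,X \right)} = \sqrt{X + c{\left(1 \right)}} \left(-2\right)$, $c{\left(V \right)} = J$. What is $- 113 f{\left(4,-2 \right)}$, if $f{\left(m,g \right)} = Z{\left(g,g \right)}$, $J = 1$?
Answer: $226 i \approx 226.0 i$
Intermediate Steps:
$c{\left(V \right)} = 1$
$Z{\left(j,X \right)} = - 2 \sqrt{1 + X}$ ($Z{\left(j,X \right)} = \sqrt{X + 1} \left(-2\right) = \sqrt{1 + X} \left(-2\right) = - 2 \sqrt{1 + X}$)
$f{\left(m,g \right)} = - 2 \sqrt{1 + g}$
$- 113 f{\left(4,-2 \right)} = - 113 \left(- 2 \sqrt{1 - 2}\right) = - 113 \left(- 2 \sqrt{-1}\right) = - 113 \left(- 2 i\right) = 226 i$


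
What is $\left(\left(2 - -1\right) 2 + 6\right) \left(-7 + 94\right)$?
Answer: $1044$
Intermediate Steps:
$\left(\left(2 - -1\right) 2 + 6\right) \left(-7 + 94\right) = \left(\left(2 + 1\right) 2 + 6\right) 87 = \left(3 \cdot 2 + 6\right) 87 = \left(6 + 6\right) 87 = 12 \cdot 87 = 1044$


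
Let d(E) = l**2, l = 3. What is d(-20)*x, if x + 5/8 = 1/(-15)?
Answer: -249/40 ≈ -6.2250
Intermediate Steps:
x = -83/120 (x = -5/8 + 1/(-15) = -5/8 - 1/15 = -83/120 ≈ -0.69167)
d(E) = 9 (d(E) = 3**2 = 9)
d(-20)*x = 9*(-83/120) = -249/40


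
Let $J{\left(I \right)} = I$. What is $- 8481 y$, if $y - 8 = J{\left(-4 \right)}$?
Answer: $-33924$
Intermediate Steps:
$y = 4$ ($y = 8 - 4 = 4$)
$- 8481 y = \left(-8481\right) 4 = -33924$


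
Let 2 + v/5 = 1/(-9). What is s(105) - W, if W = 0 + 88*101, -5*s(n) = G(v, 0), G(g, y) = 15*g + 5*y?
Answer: -26569/3 ≈ -8856.3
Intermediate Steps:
v = -95/9 (v = -10 + 5/(-9) = -10 + 5*(-⅑) = -10 - 5/9 = -95/9 ≈ -10.556)
G(g, y) = 5*y + 15*g
s(n) = 95/3 (s(n) = -(5*0 + 15*(-95/9))/5 = -(0 - 475/3)/5 = -⅕*(-475/3) = 95/3)
W = 8888 (W = 0 + 8888 = 8888)
s(105) - W = 95/3 - 1*8888 = 95/3 - 8888 = -26569/3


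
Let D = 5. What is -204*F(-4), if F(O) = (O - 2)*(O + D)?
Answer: 1224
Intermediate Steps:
F(O) = (-2 + O)*(5 + O) (F(O) = (O - 2)*(O + 5) = (-2 + O)*(5 + O))
-204*F(-4) = -204*(-10 + (-4)**2 + 3*(-4)) = -204*(-10 + 16 - 12) = -204*(-6) = 1224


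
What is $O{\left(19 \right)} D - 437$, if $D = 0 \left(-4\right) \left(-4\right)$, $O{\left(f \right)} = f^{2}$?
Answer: $-437$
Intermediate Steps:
$D = 0$ ($D = 0 \left(-4\right) = 0$)
$O{\left(19 \right)} D - 437 = 19^{2} \cdot 0 - 437 = 361 \cdot 0 - 437 = 0 - 437 = -437$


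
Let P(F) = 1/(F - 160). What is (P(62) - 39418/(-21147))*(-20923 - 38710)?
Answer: -667927327/6042 ≈ -1.1055e+5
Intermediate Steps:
P(F) = 1/(-160 + F)
(P(62) - 39418/(-21147))*(-20923 - 38710) = (1/(-160 + 62) - 39418/(-21147))*(-20923 - 38710) = (1/(-98) - 39418*(-1/21147))*(-59633) = (-1/98 + 39418/21147)*(-59633) = (548831/296058)*(-59633) = -667927327/6042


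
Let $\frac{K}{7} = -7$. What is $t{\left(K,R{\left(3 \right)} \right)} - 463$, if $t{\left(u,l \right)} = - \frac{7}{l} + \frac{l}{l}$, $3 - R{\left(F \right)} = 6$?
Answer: $- \frac{1379}{3} \approx -459.67$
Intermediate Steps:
$K = -49$ ($K = 7 \left(-7\right) = -49$)
$R{\left(F \right)} = -3$ ($R{\left(F \right)} = 3 - 6 = -3$)
$t{\left(u,l \right)} = 1 - \frac{7}{l}$ ($t{\left(u,l \right)} = - \frac{7}{l} + 1 = 1 - \frac{7}{l}$)
$t{\left(K,R{\left(3 \right)} \right)} - 463 = \frac{-7 - 3}{-3} - 463 = \left(- \frac{1}{3}\right) \left(-10\right) - 463 = \frac{10}{3} - 463 = - \frac{1379}{3}$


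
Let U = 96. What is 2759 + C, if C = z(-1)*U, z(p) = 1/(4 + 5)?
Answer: 8309/3 ≈ 2769.7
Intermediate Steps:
z(p) = ⅑ (z(p) = 1/9 = ⅑)
C = 32/3 (C = (⅑)*96 = 32/3 ≈ 10.667)
2759 + C = 2759 + 32/3 = 8309/3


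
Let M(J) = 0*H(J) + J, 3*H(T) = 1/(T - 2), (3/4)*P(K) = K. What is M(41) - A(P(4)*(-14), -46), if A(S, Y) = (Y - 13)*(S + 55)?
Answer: -3358/3 ≈ -1119.3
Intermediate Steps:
P(K) = 4*K/3
A(S, Y) = (-13 + Y)*(55 + S)
H(T) = 1/(3*(-2 + T)) (H(T) = 1/(3*(T - 2)) = 1/(3*(-2 + T)))
M(J) = J (M(J) = 0*(1/(3*(-2 + J))) + J = 0 + J = J)
M(41) - A(P(4)*(-14), -46) = 41 - (-715 - 13*(4/3)*4*(-14) + 55*(-46) + (((4/3)*4)*(-14))*(-46)) = 41 - (-715 - 208*(-14)/3 - 2530 + ((16/3)*(-14))*(-46)) = 41 - (-715 - 13*(-224/3) - 2530 - 224/3*(-46)) = 41 - (-715 + 2912/3 - 2530 + 10304/3) = 41 - 1*3481/3 = 41 - 3481/3 = -3358/3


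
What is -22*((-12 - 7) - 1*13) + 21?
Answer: 725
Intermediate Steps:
-22*((-12 - 7) - 1*13) + 21 = -22*(-19 - 13) + 21 = -22*(-32) + 21 = 704 + 21 = 725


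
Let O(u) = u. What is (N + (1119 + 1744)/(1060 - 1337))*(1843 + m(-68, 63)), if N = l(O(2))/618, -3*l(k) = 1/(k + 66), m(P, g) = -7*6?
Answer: -650060887813/34921944 ≈ -18615.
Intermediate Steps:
m(P, g) = -42
l(k) = -1/(3*(66 + k)) (l(k) = -1/(3*(k + 66)) = -1/(3*(66 + k)))
N = -1/126072 (N = -1/(198 + 3*2)/618 = -1/(198 + 6)*(1/618) = -1/204*(1/618) = -1*1/204*(1/618) = -1/204*1/618 = -1/126072 ≈ -7.9320e-6)
(N + (1119 + 1744)/(1060 - 1337))*(1843 + m(-68, 63)) = (-1/126072 + (1119 + 1744)/(1060 - 1337))*(1843 - 42) = (-1/126072 + 2863/(-277))*1801 = (-1/126072 + 2863*(-1/277))*1801 = (-1/126072 - 2863/277)*1801 = -360944413/34921944*1801 = -650060887813/34921944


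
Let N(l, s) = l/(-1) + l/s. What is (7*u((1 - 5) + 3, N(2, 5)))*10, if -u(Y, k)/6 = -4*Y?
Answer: -1680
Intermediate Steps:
N(l, s) = -l + l/s (N(l, s) = l*(-1) + l/s = -l + l/s)
u(Y, k) = 24*Y (u(Y, k) = -(-24)*Y = 24*Y)
(7*u((1 - 5) + 3, N(2, 5)))*10 = (7*(24*((1 - 5) + 3)))*10 = (7*(24*(-4 + 3)))*10 = (7*(24*(-1)))*10 = (7*(-24))*10 = -168*10 = -1680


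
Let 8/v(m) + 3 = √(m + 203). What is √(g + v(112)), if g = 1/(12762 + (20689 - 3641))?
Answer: √(21326998110 + 268290*√35)/(89430*√(-1 + √35)) ≈ 0.73653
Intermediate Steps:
v(m) = 8/(-3 + √(203 + m)) (v(m) = 8/(-3 + √(m + 203)) = 8/(-3 + √(203 + m)))
g = 1/29810 (g = 1/(12762 + 17048) = 1/29810 ≈ 3.3546e-5)
√(g + v(112)) = √(1/29810 + 8/(-3 + √(203 + 112))) = √(1/29810 + 8/(-3 + √315)) = √(1/29810 + 8/(-3 + 3*√35))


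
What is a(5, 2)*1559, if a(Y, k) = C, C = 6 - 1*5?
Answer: 1559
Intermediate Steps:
C = 1 (C = 6 - 5 = 1)
a(Y, k) = 1
a(5, 2)*1559 = 1*1559 = 1559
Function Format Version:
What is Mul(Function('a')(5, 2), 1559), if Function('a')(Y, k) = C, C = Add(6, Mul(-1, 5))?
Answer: 1559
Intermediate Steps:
C = 1 (C = Add(6, -5) = 1)
Function('a')(Y, k) = 1
Mul(Function('a')(5, 2), 1559) = Mul(1, 1559) = 1559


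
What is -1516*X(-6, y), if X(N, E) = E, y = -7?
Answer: 10612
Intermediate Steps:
-1516*X(-6, y) = -1516*(-7) = 10612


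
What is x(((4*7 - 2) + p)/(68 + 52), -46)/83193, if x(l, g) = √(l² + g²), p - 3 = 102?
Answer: √30487561/9983160 ≈ 0.00055309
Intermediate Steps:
p = 105 (p = 3 + 102 = 105)
x(l, g) = √(g² + l²)
x(((4*7 - 2) + p)/(68 + 52), -46)/83193 = √((-46)² + (((4*7 - 2) + 105)/(68 + 52))²)/83193 = √(2116 + (((28 - 2) + 105)/120)²)*(1/83193) = √(2116 + ((26 + 105)*(1/120))²)*(1/83193) = √(2116 + (131*(1/120))²)*(1/83193) = √(2116 + (131/120)²)*(1/83193) = √(2116 + 17161/14400)*(1/83193) = √(30487561/14400)*(1/83193) = (√30487561/120)*(1/83193) = √30487561/9983160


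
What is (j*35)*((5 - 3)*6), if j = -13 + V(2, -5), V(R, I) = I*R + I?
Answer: -11760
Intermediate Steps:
V(R, I) = I + I*R
j = -28 (j = -13 - 5*(1 + 2) = -13 - 5*3 = -13 - 15 = -28)
(j*35)*((5 - 3)*6) = (-28*35)*((5 - 3)*6) = -1960*6 = -980*12 = -11760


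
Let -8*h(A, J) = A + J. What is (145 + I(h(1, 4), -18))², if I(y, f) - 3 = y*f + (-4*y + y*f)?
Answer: 29929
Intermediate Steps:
h(A, J) = -A/8 - J/8 (h(A, J) = -(A + J)/8 = -A/8 - J/8)
I(y, f) = 3 - 4*y + 2*f*y (I(y, f) = 3 + (y*f + (-4*y + y*f)) = 3 + (f*y + (-4*y + f*y)) = 3 + (-4*y + 2*f*y) = 3 - 4*y + 2*f*y)
(145 + I(h(1, 4), -18))² = (145 + (3 - 4*(-⅛*1 - ⅛*4) + 2*(-18)*(-⅛*1 - ⅛*4)))² = (145 + (3 - 4*(-⅛ - ½) + 2*(-18)*(-⅛ - ½)))² = (145 + (3 - 4*(-5/8) + 2*(-18)*(-5/8)))² = (145 + (3 + 5/2 + 45/2))² = (145 + 28)² = 173² = 29929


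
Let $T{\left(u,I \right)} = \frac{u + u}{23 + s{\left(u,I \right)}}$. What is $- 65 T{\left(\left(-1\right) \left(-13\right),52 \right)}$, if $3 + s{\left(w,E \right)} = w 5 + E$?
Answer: $- \frac{1690}{137} \approx -12.336$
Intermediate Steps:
$s{\left(w,E \right)} = -3 + E + 5 w$ ($s{\left(w,E \right)} = -3 + \left(w 5 + E\right) = -3 + \left(5 w + E\right) = -3 + \left(E + 5 w\right) = -3 + E + 5 w$)
$T{\left(u,I \right)} = \frac{2 u}{20 + I + 5 u}$ ($T{\left(u,I \right)} = \frac{u + u}{23 + \left(-3 + I + 5 u\right)} = \frac{2 u}{20 + I + 5 u}$)
$- 65 T{\left(\left(-1\right) \left(-13\right),52 \right)} = - 65 \frac{2 \left(\left(-1\right) \left(-13\right)\right)}{20 + 52 + 5 \left(\left(-1\right) \left(-13\right)\right)} = - 65 \cdot 2 \cdot 13 \frac{1}{20 + 52 + 5 \cdot 13} = - 65 \cdot 2 \cdot 13 \frac{1}{20 + 52 + 65} = - 65 \cdot 2 \cdot 13 \cdot \frac{1}{137} = \left(-65\right) \frac{26}{137} = - \frac{1690}{137}$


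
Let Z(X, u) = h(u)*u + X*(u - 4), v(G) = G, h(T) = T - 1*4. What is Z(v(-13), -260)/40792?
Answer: 9009/5099 ≈ 1.7668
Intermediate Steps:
h(T) = -4 + T (h(T) = T - 4 = -4 + T)
Z(X, u) = X*(-4 + u) + u*(-4 + u) (Z(X, u) = (-4 + u)*u + X*(u - 4) = u*(-4 + u) + X*(-4 + u) = X*(-4 + u) + u*(-4 + u))
Z(v(-13), -260)/40792 = (-4*(-13) - 13*(-260) - 260*(-4 - 260))/40792 = (52 + 3380 - 260*(-264))*(1/40792) = (52 + 3380 + 68640)*(1/40792) = 72072*(1/40792) = 9009/5099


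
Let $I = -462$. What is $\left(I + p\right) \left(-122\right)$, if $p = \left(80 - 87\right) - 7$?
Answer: $58072$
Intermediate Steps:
$p = -14$ ($p = -7 - 7 = -14$)
$\left(I + p\right) \left(-122\right) = \left(-462 - 14\right) \left(-122\right) = \left(-476\right) \left(-122\right) = 58072$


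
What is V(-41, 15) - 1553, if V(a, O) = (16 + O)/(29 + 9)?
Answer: -58983/38 ≈ -1552.2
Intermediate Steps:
V(a, O) = 8/19 + O/38 (V(a, O) = (16 + O)/38 = (16 + O)*(1/38) = 8/19 + O/38)
V(-41, 15) - 1553 = (8/19 + (1/38)*15) - 1553 = (8/19 + 15/38) - 1553 = 31/38 - 1553 = -58983/38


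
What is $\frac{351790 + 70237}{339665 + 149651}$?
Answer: $\frac{422027}{489316} \approx 0.86248$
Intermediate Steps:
$\frac{351790 + 70237}{339665 + 149651} = \frac{422027}{489316}$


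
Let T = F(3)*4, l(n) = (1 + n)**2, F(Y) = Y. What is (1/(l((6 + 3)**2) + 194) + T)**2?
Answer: 6891822289/47858724 ≈ 144.00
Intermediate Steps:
T = 12 (T = 3*4 = 12)
(1/(l((6 + 3)**2) + 194) + T)**2 = (1/((1 + (6 + 3)**2)**2 + 194) + 12)**2 = (1/((1 + 9**2)**2 + 194) + 12)**2 = (1/((1 + 81)**2 + 194) + 12)**2 = (1/(82**2 + 194) + 12)**2 = (1/(6724 + 194) + 12)**2 = (1/6918 + 12)**2 = (83017/6918)**2 = 6891822289/47858724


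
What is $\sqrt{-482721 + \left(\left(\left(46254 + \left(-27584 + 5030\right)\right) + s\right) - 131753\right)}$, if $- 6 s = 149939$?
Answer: $\frac{i \sqrt{22167498}}{6} \approx 784.71 i$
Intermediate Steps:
$s = - \frac{149939}{6}$ ($s = \left(- \frac{1}{6}\right) 149939 = - \frac{149939}{6} \approx -24990.0$)
$\sqrt{-482721 + \left(\left(\left(46254 + \left(-27584 + 5030\right)\right) + s\right) - 131753\right)} = \sqrt{-482721 + \left(\left(\left(46254 + \left(-27584 + 5030\right)\right) - \frac{149939}{6}\right) - 131753\right)} = \sqrt{-482721 + \left(\left(\left(46254 - 22554\right) - \frac{149939}{6}\right) - 131753\right)} = \sqrt{-482721 + \left(\left(23700 - \frac{149939}{6}\right) - 131753\right)} = \sqrt{-482721 - \frac{798257}{6}} = \sqrt{- \frac{3694583}{6}} = \frac{i \sqrt{22167498}}{6}$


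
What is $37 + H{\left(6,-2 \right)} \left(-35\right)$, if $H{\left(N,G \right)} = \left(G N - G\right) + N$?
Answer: $177$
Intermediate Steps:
$H{\left(N,G \right)} = N - G + G N$ ($H{\left(N,G \right)} = \left(- G + G N\right) + N = N - G + G N$)
$37 + H{\left(6,-2 \right)} \left(-35\right) = 37 + \left(6 - -2 - 12\right) \left(-35\right) = 37 + \left(6 + 2 - 12\right) \left(-35\right) = 37 - -140 = 37 + 140 = 177$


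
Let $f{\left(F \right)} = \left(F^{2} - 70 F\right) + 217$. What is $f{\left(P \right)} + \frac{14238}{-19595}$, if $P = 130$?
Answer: $\frac{157078877}{19595} \approx 8016.3$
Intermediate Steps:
$f{\left(F \right)} = 217 + F^{2} - 70 F$
$f{\left(P \right)} + \frac{14238}{-19595} = \left(217 + 130^{2} - 9100\right) + \frac{14238}{-19595} = \left(217 + 16900 - 9100\right) + 14238 \left(- \frac{1}{19595}\right) = 8017 - \frac{14238}{19595} = \frac{157078877}{19595}$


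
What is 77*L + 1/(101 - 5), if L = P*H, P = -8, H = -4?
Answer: 236545/96 ≈ 2464.0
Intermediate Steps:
L = 32 (L = -8*(-4) = 32)
77*L + 1/(101 - 5) = 77*32 + 1/(101 - 5) = 2464 + 1/96 = 236545/96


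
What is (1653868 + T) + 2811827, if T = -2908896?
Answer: 1556799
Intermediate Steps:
(1653868 + T) + 2811827 = (1653868 - 2908896) + 2811827 = -1255028 + 2811827 = 1556799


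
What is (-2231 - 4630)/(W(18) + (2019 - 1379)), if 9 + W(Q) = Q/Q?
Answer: -6861/632 ≈ -10.856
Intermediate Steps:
W(Q) = -8 (W(Q) = -9 + Q/Q = -9 + 1 = -8)
(-2231 - 4630)/(W(18) + (2019 - 1379)) = (-2231 - 4630)/(-8 + (2019 - 1379)) = -6861/(-8 + 640) = -6861/632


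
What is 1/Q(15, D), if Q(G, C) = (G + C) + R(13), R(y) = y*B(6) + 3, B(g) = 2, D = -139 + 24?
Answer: -1/71 ≈ -0.014085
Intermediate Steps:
D = -115
R(y) = 3 + 2*y (R(y) = y*2 + 3 = 2*y + 3 = 3 + 2*y)
Q(G, C) = 29 + C + G (Q(G, C) = (G + C) + (3 + 2*13) = (C + G) + (3 + 26) = (C + G) + 29 = 29 + C + G)
1/Q(15, D) = 1/(29 - 115 + 15) = 1/(-71) = -1/71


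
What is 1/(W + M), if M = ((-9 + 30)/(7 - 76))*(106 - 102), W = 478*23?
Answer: 23/252834 ≈ 9.0969e-5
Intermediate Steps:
W = 10994
M = -28/23 (M = (21/(-69))*4 = (21*(-1/69))*4 = -7/23*4 = -28/23 ≈ -1.2174)
1/(W + M) = 1/(10994 - 28/23) = 1/(252834/23) = 23/252834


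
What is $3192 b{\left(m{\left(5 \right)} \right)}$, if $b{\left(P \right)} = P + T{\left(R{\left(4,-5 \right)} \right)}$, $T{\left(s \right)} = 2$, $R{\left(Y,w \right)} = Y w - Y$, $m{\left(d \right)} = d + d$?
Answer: $38304$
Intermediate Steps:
$m{\left(d \right)} = 2 d$
$R{\left(Y,w \right)} = - Y + Y w$
$b{\left(P \right)} = 2 + P$ ($b{\left(P \right)} = P + 2 = 2 + P$)
$3192 b{\left(m{\left(5 \right)} \right)} = 3192 \left(2 + 2 \cdot 5\right) = 3192 \left(2 + 10\right) = 3192 \cdot 12 = 38304$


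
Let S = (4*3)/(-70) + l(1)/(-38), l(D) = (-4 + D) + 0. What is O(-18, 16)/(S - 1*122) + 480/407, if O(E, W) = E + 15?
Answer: 79567770/66089881 ≈ 1.2039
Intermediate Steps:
O(E, W) = 15 + E
l(D) = -4 + D
S = -123/1330 (S = (4*3)/(-70) + (-4 + 1)/(-38) = 12*(-1/70) - 3*(-1/38) = -6/35 + 3/38 = -123/1330 ≈ -0.092481)
O(-18, 16)/(S - 1*122) + 480/407 = (15 - 18)/(-123/1330 - 1*122) + 480/407 = -3/(-123/1330 - 122) + 480*(1/407) = -3/(-162383/1330) + 480/407 = -3*(-1330/162383) + 480/407 = 3990/162383 + 480/407 = 79567770/66089881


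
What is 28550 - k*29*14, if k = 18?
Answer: 21242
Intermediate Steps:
28550 - k*29*14 = 28550 - 18*29*14 = 28550 - 522*14 = 28550 - 1*7308 = 28550 - 7308 = 21242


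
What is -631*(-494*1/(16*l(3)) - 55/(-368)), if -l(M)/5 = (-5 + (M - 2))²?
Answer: -4972911/14720 ≈ -337.83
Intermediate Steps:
l(M) = -5*(-7 + M)² (l(M) = -5*(-5 + (M - 2))² = -5*(-5 + (-2 + M))² = -5*(-7 + M)²)
-631*(-494*1/(16*l(3)) - 55/(-368)) = -631*(-494*(-1/(80*(-7 + 3)²)) - 55/(-368)) = -631*(-494/(16*(-5*(-4)²)) - 55*(-1/368)) = -631*(-494/(16*(-5*16)) + 55/368) = -631*(-494/(16*(-80)) + 55/368) = -631*(-494/(-1280) + 55/368) = -631*(-494*(-1/1280) + 55/368) = -631*(247/640 + 55/368) = -631*7881/14720 = -4972911/14720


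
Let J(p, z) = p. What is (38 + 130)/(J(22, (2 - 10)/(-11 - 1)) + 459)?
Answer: 168/481 ≈ 0.34927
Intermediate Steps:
(38 + 130)/(J(22, (2 - 10)/(-11 - 1)) + 459) = (38 + 130)/(22 + 459) = 168/481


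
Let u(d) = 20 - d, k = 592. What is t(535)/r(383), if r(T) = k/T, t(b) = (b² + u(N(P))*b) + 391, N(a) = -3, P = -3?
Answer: 114486743/592 ≈ 1.9339e+5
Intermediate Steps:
t(b) = 391 + b² + 23*b (t(b) = (b² + (20 - 1*(-3))*b) + 391 = (b² + (20 + 3)*b) + 391 = (b² + 23*b) + 391 = 391 + b² + 23*b)
r(T) = 592/T
t(535)/r(383) = (391 + 535² + 23*535)/((592/383)) = (391 + 286225 + 12305)/((592*(1/383))) = 298921/(592/383) = 298921*(383/592) = 114486743/592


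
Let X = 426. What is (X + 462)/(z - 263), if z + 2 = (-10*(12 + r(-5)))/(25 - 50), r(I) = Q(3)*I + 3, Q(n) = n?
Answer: -888/265 ≈ -3.3509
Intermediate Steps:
r(I) = 3 + 3*I (r(I) = 3*I + 3 = 3 + 3*I)
z = -2 (z = -2 + (-10*(12 + (3 + 3*(-5))))/(25 - 50) = -2 - 10*(12 + (3 - 15))/(-25) = -2 - 10*(12 - 12)*(-1/25) = -2 - 10*0*(-1/25) = -2 + 0*(-1/25) = -2 + 0 = -2)
(X + 462)/(z - 263) = (426 + 462)/(-2 - 263) = 888/(-265) = 888*(-1/265) = -888/265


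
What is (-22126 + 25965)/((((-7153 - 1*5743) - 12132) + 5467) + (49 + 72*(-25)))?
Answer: -3839/21312 ≈ -0.18013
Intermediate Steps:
(-22126 + 25965)/((((-7153 - 1*5743) - 12132) + 5467) + (49 + 72*(-25))) = 3839/((((-7153 - 5743) - 12132) + 5467) + (49 - 1800)) = 3839/(((-12896 - 12132) + 5467) - 1751) = 3839/((-25028 + 5467) - 1751) = 3839/(-19561 - 1751) = 3839/(-21312) = 3839*(-1/21312) = -3839/21312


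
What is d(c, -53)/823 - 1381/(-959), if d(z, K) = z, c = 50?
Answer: 1184513/789257 ≈ 1.5008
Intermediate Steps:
d(c, -53)/823 - 1381/(-959) = 50/823 - 1381/(-959) = 50*(1/823) - 1381*(-1/959) = 50/823 + 1381/959 = 1184513/789257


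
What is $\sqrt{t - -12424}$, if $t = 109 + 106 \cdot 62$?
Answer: $\sqrt{19105} \approx 138.22$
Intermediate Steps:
$t = 6681$ ($t = 109 + 6572 = 6681$)
$\sqrt{t - -12424} = \sqrt{6681 - -12424} = \sqrt{6681 + \left(-8226 + 20650\right)} = \sqrt{6681 + 12424} = \sqrt{19105}$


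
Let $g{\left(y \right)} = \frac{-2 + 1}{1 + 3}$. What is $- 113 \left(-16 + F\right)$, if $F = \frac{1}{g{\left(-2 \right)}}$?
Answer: $2260$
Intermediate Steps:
$g{\left(y \right)} = - \frac{1}{4}$
$F = -4$ ($F = \frac{1}{- \frac{1}{4}} = -4$)
$- 113 \left(-16 + F\right) = - 113 \left(-16 - 4\right) = \left(-113\right) \left(-20\right) = 2260$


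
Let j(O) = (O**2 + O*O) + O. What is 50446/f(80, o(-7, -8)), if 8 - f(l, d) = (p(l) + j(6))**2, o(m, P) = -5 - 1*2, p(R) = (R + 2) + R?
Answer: -25223/28796 ≈ -0.87592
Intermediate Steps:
j(O) = O + 2*O**2 (j(O) = (O**2 + O**2) + O = 2*O**2 + O = O + 2*O**2)
p(R) = 2 + 2*R (p(R) = (2 + R) + R = 2 + 2*R)
o(m, P) = -7 (o(m, P) = -5 - 2 = -7)
f(l, d) = 8 - (80 + 2*l)**2 (f(l, d) = 8 - ((2 + 2*l) + 6*(1 + 2*6))**2 = 8 - ((2 + 2*l) + 6*(1 + 12))**2 = 8 - ((2 + 2*l) + 6*13)**2 = 8 - ((2 + 2*l) + 78)**2 = 8 - (80 + 2*l)**2)
50446/f(80, o(-7, -8)) = 50446/(8 - 4*(40 + 80)**2) = 50446/(8 - 4*120**2) = 50446/(8 - 4*14400) = 50446/(8 - 57600) = 50446/(-57592) = 50446*(-1/57592) = -25223/28796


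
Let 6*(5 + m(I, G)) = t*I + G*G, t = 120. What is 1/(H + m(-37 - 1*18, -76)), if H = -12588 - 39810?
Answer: -3/157621 ≈ -1.9033e-5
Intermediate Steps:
m(I, G) = -5 + 20*I + G²/6 (m(I, G) = -5 + (120*I + G*G)/6 = -5 + (120*I + G²)/6 = -5 + (G² + 120*I)/6 = -5 + (20*I + G²/6) = -5 + 20*I + G²/6)
H = -52398
1/(H + m(-37 - 1*18, -76)) = 1/(-52398 + (-5 + 20*(-37 - 1*18) + (⅙)*(-76)²)) = 1/(-52398 + (-5 + 20*(-37 - 18) + (⅙)*5776)) = 1/(-52398 + (-5 + 20*(-55) + 2888/3)) = 1/(-52398 + (-5 - 1100 + 2888/3)) = 1/(-52398 - 427/3) = 1/(-157621/3) = -3/157621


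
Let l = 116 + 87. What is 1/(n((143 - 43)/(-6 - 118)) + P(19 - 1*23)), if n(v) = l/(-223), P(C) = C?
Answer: -223/1095 ≈ -0.20365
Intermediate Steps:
l = 203
n(v) = -203/223 (n(v) = 203/(-223) = 203*(-1/223) = -203/223)
1/(n((143 - 43)/(-6 - 118)) + P(19 - 1*23)) = 1/(-203/223 + (19 - 1*23)) = 1/(-203/223 + (19 - 23)) = 1/(-203/223 - 4) = 1/(-1095/223) = -223/1095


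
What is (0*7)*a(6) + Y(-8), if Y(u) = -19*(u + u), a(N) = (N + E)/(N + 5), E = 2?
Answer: 304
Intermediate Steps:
a(N) = (2 + N)/(5 + N) (a(N) = (N + 2)/(N + 5) = (2 + N)/(5 + N))
Y(u) = -38*u
(0*7)*a(6) + Y(-8) = (0*7)*((2 + 6)/(5 + 6)) - 38*(-8) = 0*(8/11) + 304 = 0 + 304 = 304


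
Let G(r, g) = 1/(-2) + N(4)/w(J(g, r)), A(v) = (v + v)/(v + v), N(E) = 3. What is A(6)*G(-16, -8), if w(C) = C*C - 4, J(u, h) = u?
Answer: -9/20 ≈ -0.45000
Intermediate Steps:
w(C) = -4 + C**2 (w(C) = C**2 - 4 = -4 + C**2)
A(v) = 1 (A(v) = (2*v)/((2*v)) = (2*v)*(1/(2*v)) = 1)
G(r, g) = -1/2 + 3/(-4 + g**2) (G(r, g) = 1/(-2) + 3/(-4 + g**2) = 1*(-1/2) + 3/(-4 + g**2) = -1/2 + 3/(-4 + g**2))
A(6)*G(-16, -8) = 1*((10 - 1*(-8)**2)/(2*(-4 + (-8)**2))) = 1*((10 - 1*64)/(2*(-4 + 64))) = 1*((1/2)*(10 - 64)/60) = 1*((1/2)*(1/60)*(-54)) = 1*(-9/20) = -9/20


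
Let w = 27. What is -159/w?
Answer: -53/9 ≈ -5.8889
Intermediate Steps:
-159/w = -159/27 = -159*1/27 = -53/9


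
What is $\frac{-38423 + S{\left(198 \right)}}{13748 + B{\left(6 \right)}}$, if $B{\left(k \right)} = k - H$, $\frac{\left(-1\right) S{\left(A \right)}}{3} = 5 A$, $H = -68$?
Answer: $- \frac{41393}{13822} \approx -2.9947$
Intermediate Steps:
$S{\left(A \right)} = - 15 A$ ($S{\left(A \right)} = - 3 \cdot 5 A = - 15 A$)
$B{\left(k \right)} = 68 + k$ ($B{\left(k \right)} = k - -68 = k + 68 = 68 + k$)
$\frac{-38423 + S{\left(198 \right)}}{13748 + B{\left(6 \right)}} = \frac{-38423 - 2970}{13748 + \left(68 + 6\right)} = \frac{-38423 - 2970}{13748 + 74} = - \frac{41393}{13822}$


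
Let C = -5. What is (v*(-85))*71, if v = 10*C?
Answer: 301750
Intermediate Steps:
v = -50 (v = 10*(-5) = -50)
(v*(-85))*71 = -50*(-85)*71 = 4250*71 = 301750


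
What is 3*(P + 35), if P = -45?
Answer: -30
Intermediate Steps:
3*(P + 35) = 3*(-45 + 35) = 3*(-10) = -30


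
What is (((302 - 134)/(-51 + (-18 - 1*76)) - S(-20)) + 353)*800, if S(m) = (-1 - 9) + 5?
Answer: 8278720/29 ≈ 2.8547e+5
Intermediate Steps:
S(m) = -5 (S(m) = -10 + 5 = -5)
(((302 - 134)/(-51 + (-18 - 1*76)) - S(-20)) + 353)*800 = (((302 - 134)/(-51 + (-18 - 1*76)) - 1*(-5)) + 353)*800 = ((168/(-51 + (-18 - 76)) + 5) + 353)*800 = ((168/(-51 - 94) + 5) + 353)*800 = ((168/(-145) + 5) + 353)*800 = ((168*(-1/145) + 5) + 353)*800 = ((-168/145 + 5) + 353)*800 = (557/145 + 353)*800 = (51742/145)*800 = 8278720/29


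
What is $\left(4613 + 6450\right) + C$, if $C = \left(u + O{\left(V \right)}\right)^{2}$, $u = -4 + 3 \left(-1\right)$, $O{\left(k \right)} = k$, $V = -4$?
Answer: $11184$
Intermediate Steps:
$u = -7$ ($u = -4 - 3 = -7$)
$C = 121$ ($C = \left(-7 - 4\right)^{2} = \left(-11\right)^{2} = 121$)
$\left(4613 + 6450\right) + C = \left(4613 + 6450\right) + 121 = 11063 + 121 = 11184$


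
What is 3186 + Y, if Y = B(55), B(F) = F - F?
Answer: 3186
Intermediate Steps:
B(F) = 0
Y = 0
3186 + Y = 3186 + 0 = 3186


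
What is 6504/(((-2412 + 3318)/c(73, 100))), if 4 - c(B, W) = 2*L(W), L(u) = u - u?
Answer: 4336/151 ≈ 28.715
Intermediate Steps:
L(u) = 0
c(B, W) = 4 (c(B, W) = 4 - 2*0 = 4 - 1*0 = 4 + 0 = 4)
6504/(((-2412 + 3318)/c(73, 100))) = 6504/(((-2412 + 3318)/4)) = 6504/((906*(1/4))) = 6504/(453/2) = 6504*(2/453) = 4336/151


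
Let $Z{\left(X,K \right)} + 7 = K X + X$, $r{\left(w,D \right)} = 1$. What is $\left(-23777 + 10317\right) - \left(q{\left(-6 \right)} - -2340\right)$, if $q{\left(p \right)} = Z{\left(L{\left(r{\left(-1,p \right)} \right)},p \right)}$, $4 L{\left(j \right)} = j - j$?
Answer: $-15793$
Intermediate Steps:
$L{\left(j \right)} = 0$ ($L{\left(j \right)} = \frac{j - j}{4} = \frac{1}{4} \cdot 0 = 0$)
$Z{\left(X,K \right)} = -7 + X + K X$ ($Z{\left(X,K \right)} = -7 + \left(K X + X\right) = -7 + \left(X + K X\right) = -7 + X + K X$)
$q{\left(p \right)} = -7$ ($q{\left(p \right)} = -7 + 0 + p 0 = -7 + 0 + 0 = -7$)
$\left(-23777 + 10317\right) - \left(q{\left(-6 \right)} - -2340\right) = \left(-23777 + 10317\right) - \left(-7 - -2340\right) = -13460 - \left(-7 + 2340\right) = -13460 - 2333 = -15793$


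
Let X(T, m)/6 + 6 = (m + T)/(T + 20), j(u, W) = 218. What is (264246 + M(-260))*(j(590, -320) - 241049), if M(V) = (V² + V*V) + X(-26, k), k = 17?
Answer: -96192477189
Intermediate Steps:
X(T, m) = -36 + 6*(T + m)/(20 + T) (X(T, m) = -36 + 6*((m + T)/(T + 20)) = -36 + 6*((T + m)/(20 + T)) = -36 + 6*(T + m)/(20 + T))
M(V) = -27 + 2*V² (M(V) = (V² + V*V) + 6*(-120 + 17 - 5*(-26))/(20 - 26) = (V² + V²) + 6*(-120 + 17 + 130)/(-6) = 2*V² + 6*(-⅙)*27 = 2*V² - 27 = -27 + 2*V²)
(264246 + M(-260))*(j(590, -320) - 241049) = (264246 + (-27 + 2*(-260)²))*(218 - 241049) = (264246 + (-27 + 2*67600))*(-240831) = (264246 + (-27 + 135200))*(-240831) = (264246 + 135173)*(-240831) = 399419*(-240831) = -96192477189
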